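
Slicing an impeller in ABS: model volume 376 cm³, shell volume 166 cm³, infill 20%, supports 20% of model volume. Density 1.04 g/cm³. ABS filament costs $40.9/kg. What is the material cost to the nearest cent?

$12.05

Volume inside the shell = 376 − 166 = 210 cm³.
Deposited infill = 0.20 × 210, so 42 cm³.
Support = 0.20 × 376, so 75.2 cm³.
Total printed volume = 166 + 42 + 75.2, so 283.2 cm³.
Mass = 283.2 × 1.04, so 294.528 g.
At $40.9/kg: 294.528/1000 × 40.9 = $12.05.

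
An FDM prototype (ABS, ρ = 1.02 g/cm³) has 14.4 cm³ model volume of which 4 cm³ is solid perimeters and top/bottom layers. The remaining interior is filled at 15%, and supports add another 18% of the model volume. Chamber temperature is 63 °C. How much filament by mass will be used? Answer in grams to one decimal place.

Interior volume = 14.4 − 4, so 10.4 cm³.
Deposited infill: 0.15 × 10.4 → 1.56 cm³.
Support: 0.18 × 14.4 → 2.592 cm³.
Total printed volume: 4 + 1.56 + 2.592 → 8.152 cm³.
Mass = 8.152 × 1.02 = 8.31504 g.

8.3 g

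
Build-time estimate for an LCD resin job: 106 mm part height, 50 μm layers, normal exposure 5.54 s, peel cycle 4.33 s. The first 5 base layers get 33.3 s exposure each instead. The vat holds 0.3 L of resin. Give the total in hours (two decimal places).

Layers = ⌈106/0.05⌉ = 2120.
Bottom layers = 5 × (33.3 + 4.33) = 188.15 s.
Regular layers: 2115 × (5.54 + 4.33) → 20875.05 s.
Total = 188.15 + 20875.05 = 21063.2 s = 5.85 hours.

5.85 hours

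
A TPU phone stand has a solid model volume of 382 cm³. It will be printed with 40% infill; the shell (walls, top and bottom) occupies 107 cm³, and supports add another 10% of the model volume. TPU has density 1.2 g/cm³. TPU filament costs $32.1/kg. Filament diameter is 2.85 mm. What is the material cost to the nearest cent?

Interior volume = 382 − 107 = 275 cm³.
Infill deposited = 0.40 × 275, so 110 cm³.
Support: 0.10 × 382 → 38.2 cm³.
Total printed volume = 107 + 110 + 38.2, so 255.2 cm³.
Mass = 255.2 × 1.2, so 306.24 g.
Cost = 306.24 g / 1000 × $32.1/kg = $9.83.

$9.83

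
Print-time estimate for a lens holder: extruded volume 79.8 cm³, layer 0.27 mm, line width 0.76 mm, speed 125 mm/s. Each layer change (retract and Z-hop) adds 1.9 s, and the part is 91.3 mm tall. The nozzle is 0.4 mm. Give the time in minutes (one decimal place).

Line area: 0.27 × 0.76 → 0.2052 mm².
Toolpath length = 79.8 cm³ / 0.2052 mm² = 79800 / 0.2052 = 388888.9 mm.
Extrusion time: 388888.9 / 125 → 3111.1 s.
Number of layers: 91.3 / 0.27 → 339 (rounded up).
Layer-change overhead = 339 × 1.9 = 644.1 s.
Total = 3111.1 + 644.1 = 3755.2 s = 62.6 minutes.

62.6 minutes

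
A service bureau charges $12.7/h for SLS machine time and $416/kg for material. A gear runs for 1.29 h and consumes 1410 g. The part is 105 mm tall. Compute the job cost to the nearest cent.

$602.94

Machine-time cost: 12.7 × 1.29 → $16.383.
Material charge = 416 × 1410/1000 = $586.56.
Total = 16.383 + 586.56 = 602.943 ≈ $602.94.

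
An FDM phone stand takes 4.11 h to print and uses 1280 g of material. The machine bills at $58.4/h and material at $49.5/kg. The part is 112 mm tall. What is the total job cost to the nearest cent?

$303.38

Machine-time cost = 58.4 × 4.11 = $240.024.
Material charge = 49.5 × 1280/1000, so $63.36.
Job cost: 240.024 + 63.36 = 303.384 ≈ $303.38.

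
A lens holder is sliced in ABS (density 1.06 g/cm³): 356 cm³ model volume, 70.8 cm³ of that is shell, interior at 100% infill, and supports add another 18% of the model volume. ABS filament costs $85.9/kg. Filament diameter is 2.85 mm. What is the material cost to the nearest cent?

$38.25

Interior volume: 356 − 70.8 → 285.2 cm³.
Infill deposited: 1.00 × 285.2 → 285.2 cm³.
Support: 0.18 × 356 → 64.08 cm³.
Total printed volume: 70.8 + 285.2 + 64.08 → 420.08 cm³.
Mass = 420.08 × 1.06, so 445.2848 g.
At $85.9/kg: 445.2848/1000 × 85.9 = $38.25.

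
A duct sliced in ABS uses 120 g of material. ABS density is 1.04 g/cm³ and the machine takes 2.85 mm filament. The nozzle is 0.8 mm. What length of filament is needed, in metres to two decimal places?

Volume = 120 g / 1.04 g·cm⁻³ = 115.3846 cm³ = 115384.6 mm³.
Filament cross-section = π × (2.85/2)² = 6.3794 mm².
Length = 115384.6 / 6.3794 = 18087.06 mm = 18.09 m.

18.09 m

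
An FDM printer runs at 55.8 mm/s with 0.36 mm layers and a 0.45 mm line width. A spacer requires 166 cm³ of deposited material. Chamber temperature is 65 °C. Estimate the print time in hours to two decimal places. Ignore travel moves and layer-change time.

Line area = 0.36 × 0.45, so 0.162 mm².
Toolpath length = 166 cm³ / 0.162 mm² = 166000 / 0.162 = 1024691.4 mm.
Time extruding = 1024691.4 / 55.8 = 18363.6 s.
In the requested units: 18363.6 s = 5.10 hours.

5.10 hours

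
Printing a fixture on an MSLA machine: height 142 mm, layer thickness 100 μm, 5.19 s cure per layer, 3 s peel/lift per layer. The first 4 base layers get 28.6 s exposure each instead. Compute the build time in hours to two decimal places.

3.26 hours

Number of layers: 142 / 0.1 → 1420 (rounded up).
Burn-in layers = 4 × (28.6 + 3), so 126.4 s.
Regular layers = 1416 × (5.19 + 3) = 11597.04 s.
Sum: 126.4 + 11597.04 = 11723.44 s → 3.26 hours.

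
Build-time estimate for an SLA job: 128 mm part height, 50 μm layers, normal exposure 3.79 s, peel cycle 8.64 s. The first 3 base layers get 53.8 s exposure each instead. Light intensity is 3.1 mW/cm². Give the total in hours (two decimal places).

8.88 hours

Layer count = ceil(128 / 0.05) = 2560.
Burn-in layers = 3 × (53.8 + 8.64), so 187.32 s.
Regular layers: 2557 × (3.79 + 8.64) → 31783.51 s.
Total = 187.32 + 31783.51 = 31970.83 s = 8.88 hours.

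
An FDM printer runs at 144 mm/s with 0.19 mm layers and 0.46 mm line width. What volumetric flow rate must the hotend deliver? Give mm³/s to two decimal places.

Bead cross-section: 0.19 × 0.46 → 0.0874 mm².
Volumetric flow = 144 × 0.0874 = 12.59 mm³/s.

12.59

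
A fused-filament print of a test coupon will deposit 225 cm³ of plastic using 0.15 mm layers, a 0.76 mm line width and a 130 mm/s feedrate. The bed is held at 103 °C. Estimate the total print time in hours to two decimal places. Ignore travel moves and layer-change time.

Bead cross-section: 0.15 × 0.76 → 0.114 mm².
Total extruded path = 225000/0.114 = 1973684.2 mm.
Extrusion time = 1973684.2 / 130 = 15182.2 s.
In the requested units: 15182.2 s = 4.22 hours.

4.22 hours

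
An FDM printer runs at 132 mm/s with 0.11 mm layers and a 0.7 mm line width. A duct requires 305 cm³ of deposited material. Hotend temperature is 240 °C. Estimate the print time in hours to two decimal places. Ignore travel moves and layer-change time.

8.34 hours

Bead cross-section = 0.11 × 0.7, so 0.077 mm².
Toolpath length = 305 cm³ / 0.077 mm² = 305000 / 0.077 = 3961039 mm.
Extrusion time = 3961039 / 132, so 30007.9 s.
In the requested units: 30007.9 s = 8.34 hours.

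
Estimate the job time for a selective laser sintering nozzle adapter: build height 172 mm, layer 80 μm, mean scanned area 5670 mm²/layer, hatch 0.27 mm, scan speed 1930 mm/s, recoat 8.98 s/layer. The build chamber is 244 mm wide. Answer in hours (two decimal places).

Number of layers: 172 / 0.08 → 2150 (rounded up).
Per-layer scan distance = 5670 / 0.27 = 21000 mm.
Per-layer scan time: 21000 / 1930 → 10.8808 s.
Time per layer = 10.8808 + 8.98 = 19.8608 s.
Total: 2150 × 19.8608 s = 42700.72 s → 11.86 hours.

11.86 hours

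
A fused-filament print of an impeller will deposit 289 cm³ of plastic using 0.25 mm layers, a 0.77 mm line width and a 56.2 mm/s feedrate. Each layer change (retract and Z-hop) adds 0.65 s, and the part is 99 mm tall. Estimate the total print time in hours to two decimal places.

Bead cross-section = 0.25 × 0.77 = 0.1925 mm².
Path length: 289000 mm³ / 0.1925 mm² → 1501298.7 mm.
Print-move time: 1501298.7 / 56.2 → 26713.5 s.
Layers = ⌈99/0.25⌉ = 396.
Z-hop total = 396 × 0.65, so 257.4 s.
Altogether 26713.5 + 257.4 = 26970.9 s, i.e. 7.49 hours.

7.49 hours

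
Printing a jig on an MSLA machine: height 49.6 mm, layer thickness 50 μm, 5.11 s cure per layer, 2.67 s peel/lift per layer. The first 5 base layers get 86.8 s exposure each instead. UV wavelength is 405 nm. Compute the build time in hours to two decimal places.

Layers = ⌈49.6/0.05⌉ = 992.
Bottom layers = 5 × (86.8 + 2.67) = 447.35 s.
Regular layers = 987 × (5.11 + 2.67), so 7678.86 s.
Sum: 447.35 + 7678.86 = 8126.21 s → 2.26 hours.

2.26 hours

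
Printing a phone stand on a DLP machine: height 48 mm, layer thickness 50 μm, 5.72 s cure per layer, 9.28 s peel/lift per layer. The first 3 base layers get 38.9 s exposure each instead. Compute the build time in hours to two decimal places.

4.03 hours

Layers = ⌈48/0.05⌉ = 960.
Bottom layers: 3 × (38.9 + 9.28) → 144.54 s.
Normal layers = 957 × (5.72 + 9.28) = 14355 s.
Sum: 144.54 + 14355 = 14499.54 s → 4.03 hours.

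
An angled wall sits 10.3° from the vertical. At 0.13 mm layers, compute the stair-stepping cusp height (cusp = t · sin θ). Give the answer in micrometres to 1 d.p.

Cusp = layer height × sin(10.3°) = 0.13 × 0.1788 = 0.023244 mm = 23.2 μm.

23.2 μm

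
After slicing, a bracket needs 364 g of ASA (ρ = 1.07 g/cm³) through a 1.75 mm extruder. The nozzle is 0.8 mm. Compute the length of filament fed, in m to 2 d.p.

Volume = 364 g / 1.07 g·cm⁻³ = 340.1869 cm³ = 340186.9 mm³.
Cross-section of 1.75 mm filament: π·(1.75/2)² = 2.4053 mm².
L = V/A = 340186.9/2.4053 = 141432.21 mm → 141.43 m.

141.43 m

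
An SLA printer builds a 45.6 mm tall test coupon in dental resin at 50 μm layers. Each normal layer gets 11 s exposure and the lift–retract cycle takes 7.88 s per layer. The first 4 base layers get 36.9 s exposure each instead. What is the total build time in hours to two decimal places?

Layer count = ceil(45.6 / 0.05) = 912.
Base layers = 4 × (36.9 + 7.88) = 179.12 s.
Remaining layers: 908 × (11 + 7.88) → 17143.04 s.
Sum: 179.12 + 17143.04 = 17322.16 s → 4.81 hours.

4.81 hours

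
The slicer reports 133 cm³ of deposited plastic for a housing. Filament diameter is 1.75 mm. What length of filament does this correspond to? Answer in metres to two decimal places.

55.29 m

Filament cross-section = π × (1.75/2)² = 2.4053 mm².
L = 133000 mm³ / 2.4053 mm² = 55294.56 mm, i.e. 55.29 m.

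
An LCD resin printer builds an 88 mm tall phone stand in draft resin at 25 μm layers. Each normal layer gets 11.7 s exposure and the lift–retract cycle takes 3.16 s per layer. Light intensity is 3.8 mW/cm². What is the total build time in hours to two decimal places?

14.53 hours

Layers = ⌈88/0.025⌉ = 3520.
Per-layer time: 11.7 + 3.16 → 14.86 s.
Build time: 3520 × 14.86 s = 52307.2 s, i.e. 14.53 hours.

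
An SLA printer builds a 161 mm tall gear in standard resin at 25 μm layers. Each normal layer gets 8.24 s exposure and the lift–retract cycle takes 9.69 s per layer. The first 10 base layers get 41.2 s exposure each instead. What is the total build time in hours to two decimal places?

Layer count = ceil(161 / 0.025) = 6440.
Burn-in layers: 10 × (41.2 + 9.69) → 508.9 s.
Normal layers = 6430 × (8.24 + 9.69), so 115289.9 s.
Sum: 508.9 + 115289.9 = 115798.8 s → 32.17 hours.

32.17 hours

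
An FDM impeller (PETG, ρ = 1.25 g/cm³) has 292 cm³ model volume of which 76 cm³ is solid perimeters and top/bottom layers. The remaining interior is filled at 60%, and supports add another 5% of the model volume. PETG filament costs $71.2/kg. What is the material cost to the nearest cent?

$19.60

Interior volume: 292 − 76 → 216 cm³.
Infill volume = 0.60 × 216 = 129.6 cm³.
Support = 0.05 × 292, so 14.6 cm³.
Total printed volume = 76 + 129.6 + 14.6, so 220.2 cm³.
Mass: 220.2 × 1.25 → 275.25 g.
At $71.2/kg: 275.25/1000 × 71.2 = $19.60.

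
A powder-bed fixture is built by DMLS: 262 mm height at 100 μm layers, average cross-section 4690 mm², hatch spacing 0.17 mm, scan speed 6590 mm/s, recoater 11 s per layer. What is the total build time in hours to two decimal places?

11.05 hours

Layer count = ceil(262 / 0.1) = 2620.
Hatch length per layer: 4690 / 0.17 → 27588.2 mm.
Scan time per layer: 27588.2 / 6590 → 4.1864 s.
Time per layer = 4.1864 + 11, so 15.1864 s.
Total: 2620 × 15.1864 s = 39788.368 s → 11.05 hours.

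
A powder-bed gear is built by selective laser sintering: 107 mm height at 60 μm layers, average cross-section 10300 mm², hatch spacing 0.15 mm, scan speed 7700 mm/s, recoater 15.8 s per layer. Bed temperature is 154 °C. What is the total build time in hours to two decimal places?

Number of layers: 107 / 0.06 → 1784 (rounded up).
Scan path per layer: 10300 / 0.15 → 68666.7 mm.
Laser time per layer = 68666.7 / 7700 = 8.9178 s.
Time per layer = 8.9178 + 15.8 = 24.7178 s.
Total: 1784 × 24.7178 s = 44096.5552 s → 12.25 hours.

12.25 hours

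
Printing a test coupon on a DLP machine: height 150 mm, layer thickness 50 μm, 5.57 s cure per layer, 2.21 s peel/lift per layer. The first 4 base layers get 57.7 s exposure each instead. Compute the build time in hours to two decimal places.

6.54 hours

Number of layers: 150 / 0.05 → 3000 (rounded up).
Bottom layers = 4 × (57.7 + 2.21) = 239.64 s.
Remaining layers = 2996 × (5.57 + 2.21), so 23308.88 s.
Total = 239.64 + 23308.88 = 23548.52 s = 6.54 hours.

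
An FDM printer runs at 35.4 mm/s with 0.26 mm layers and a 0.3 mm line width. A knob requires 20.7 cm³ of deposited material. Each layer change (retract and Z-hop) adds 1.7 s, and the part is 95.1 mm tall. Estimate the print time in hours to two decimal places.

2.26 hours

Bead cross-section = 0.26 × 0.3, so 0.078 mm².
Path length: 20700 mm³ / 0.078 mm² → 265384.6 mm.
Extrusion time = 265384.6 / 35.4 = 7496.7 s.
Number of layers: 95.1 / 0.26 → 366 (rounded up).
Non-print overhead: 366 × 1.7 → 622.2 s.
Altogether 7496.7 + 622.2 = 8118.9 s, i.e. 2.26 hours.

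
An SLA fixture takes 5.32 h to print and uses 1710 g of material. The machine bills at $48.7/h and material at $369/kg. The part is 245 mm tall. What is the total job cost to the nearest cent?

Time charge: 48.7 × 5.32 → $259.084.
Feedstock cost = 369 × 1710/1000, so $630.99.
Job cost: 259.084 + 630.99 = 890.074 ≈ $890.07.

$890.07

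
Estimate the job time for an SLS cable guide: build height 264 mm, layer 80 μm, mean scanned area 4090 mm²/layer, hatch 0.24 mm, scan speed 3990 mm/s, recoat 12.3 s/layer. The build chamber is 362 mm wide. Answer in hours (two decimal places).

Layers = ⌈264/0.08⌉ = 3300.
Scan path per layer = 4090 / 0.24 = 17041.7 mm.
Scan time per layer = 17041.7 / 3990 = 4.2711 s.
Per-layer time = 4.2711 + 12.3 = 16.5711 s.
Total: 3300 × 16.5711 s = 54684.63 s → 15.19 hours.

15.19 hours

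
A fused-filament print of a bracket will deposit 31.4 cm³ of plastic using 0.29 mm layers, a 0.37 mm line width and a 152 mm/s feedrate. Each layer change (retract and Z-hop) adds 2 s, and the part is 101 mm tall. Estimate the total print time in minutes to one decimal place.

43.7 minutes

Line area: 0.29 × 0.37 → 0.1073 mm².
Toolpath length = 31.4 cm³ / 0.1073 mm² = 31400 / 0.1073 = 292637.5 mm.
Print-move time: 292637.5 / 152 → 1925.2 s.
Layers = ⌈101/0.29⌉ = 349.
Z-hop total = 349 × 2, so 698 s.
Altogether 1925.2 + 698 = 2623.2 s, i.e. 43.7 minutes.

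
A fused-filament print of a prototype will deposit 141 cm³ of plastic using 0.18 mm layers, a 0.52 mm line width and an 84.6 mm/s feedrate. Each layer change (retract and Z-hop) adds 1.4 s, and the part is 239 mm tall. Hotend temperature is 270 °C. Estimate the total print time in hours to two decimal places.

Line area: 0.18 × 0.52 → 0.0936 mm².
Toolpath length = 141 cm³ / 0.0936 mm² = 141000 / 0.0936 = 1506410.3 mm.
Time extruding: 1506410.3 / 84.6 → 17806.3 s.
Layers = ⌈239/0.18⌉ = 1328.
Z-hop total = 1328 × 1.4 = 1859.2 s.
Altogether 17806.3 + 1859.2 = 19665.5 s, i.e. 5.46 hours.

5.46 hours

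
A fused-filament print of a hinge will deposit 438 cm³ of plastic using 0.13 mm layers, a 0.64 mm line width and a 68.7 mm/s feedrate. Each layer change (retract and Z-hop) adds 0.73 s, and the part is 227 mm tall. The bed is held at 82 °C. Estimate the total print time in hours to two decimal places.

Extrusion cross-section = 0.13 × 0.64, so 0.0832 mm².
Path length: 438000 mm³ / 0.0832 mm² → 5264423.1 mm.
Print-move time = 5264423.1 / 68.7, so 76629.2 s.
Layers = ⌈227/0.13⌉ = 1747.
Layer-change overhead: 1747 × 0.73 → 1275.31 s.
Altogether 76629.2 + 1275.31 = 77904.51 s, i.e. 21.64 hours.

21.64 hours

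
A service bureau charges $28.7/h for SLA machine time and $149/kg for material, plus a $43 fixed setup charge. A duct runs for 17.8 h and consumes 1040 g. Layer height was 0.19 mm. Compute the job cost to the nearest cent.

$708.82

Machine-time cost: 28.7 × 17.8 → $510.86.
Feedstock cost = 149 × 1040/1000, so $154.96.
Adding setup: 510.86 + 154.96 + 43 → $708.82.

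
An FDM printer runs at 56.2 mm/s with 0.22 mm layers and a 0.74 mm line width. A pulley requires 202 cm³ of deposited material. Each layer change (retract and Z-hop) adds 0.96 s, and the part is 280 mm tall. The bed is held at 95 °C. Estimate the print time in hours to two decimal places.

Extrusion cross-section: 0.22 × 0.74 → 0.1628 mm².
Toolpath length = 202 cm³ / 0.1628 mm² = 202000 / 0.1628 = 1240786.2 mm.
Print-move time: 1240786.2 / 56.2 → 22078 s.
Number of layers: 280 / 0.22 → 1273 (rounded up).
Layer-change overhead = 1273 × 0.96, so 1222.08 s.
Total = 22078 + 1222.08 = 23300.08 s = 6.47 hours.

6.47 hours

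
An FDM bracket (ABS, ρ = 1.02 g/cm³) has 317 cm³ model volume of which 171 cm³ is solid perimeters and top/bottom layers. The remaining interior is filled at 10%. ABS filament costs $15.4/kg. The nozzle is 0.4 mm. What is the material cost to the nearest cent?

$2.92

Interior volume = 317 − 171, so 146 cm³.
Infill deposited = 0.10 × 146, so 14.6 cm³.
Total extruded = 171 + 14.6, so 185.6 cm³.
Mass = 185.6 × 1.02, so 189.312 g.
At $15.4/kg: 189.312/1000 × 15.4 = $2.92.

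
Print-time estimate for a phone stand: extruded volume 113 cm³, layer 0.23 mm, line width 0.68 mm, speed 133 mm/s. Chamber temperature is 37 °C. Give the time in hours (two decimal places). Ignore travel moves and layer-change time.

1.51 hours

Line area: 0.23 × 0.68 → 0.1564 mm².
Toolpath length = 113 cm³ / 0.1564 mm² = 113000 / 0.1564 = 722506.4 mm.
Print-move time: 722506.4 / 133 → 5432.4 s.
5432.4 s = 1.51 hours.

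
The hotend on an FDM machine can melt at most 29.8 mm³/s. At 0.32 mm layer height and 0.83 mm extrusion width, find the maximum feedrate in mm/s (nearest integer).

112 mm/s

Extrusion cross-section = 0.32 × 0.83, so 0.2656 mm².
Max speed = 29.8 / 0.2656 = 112.20 ≈ 112 mm/s.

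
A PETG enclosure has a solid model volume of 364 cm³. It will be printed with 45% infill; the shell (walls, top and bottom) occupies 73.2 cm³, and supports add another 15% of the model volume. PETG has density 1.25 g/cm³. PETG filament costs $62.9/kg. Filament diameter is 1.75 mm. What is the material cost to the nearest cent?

Infill region: 364 − 73.2 → 290.8 cm³.
Deposited infill: 0.45 × 290.8 → 130.86 cm³.
Support = 0.15 × 364 = 54.6 cm³.
Total extruded: 73.2 + 130.86 + 54.6 → 258.66 cm³.
Mass: 258.66 × 1.25 → 323.325 g.
Cost = 323.325 g / 1000 × $62.9/kg = $20.34.

$20.34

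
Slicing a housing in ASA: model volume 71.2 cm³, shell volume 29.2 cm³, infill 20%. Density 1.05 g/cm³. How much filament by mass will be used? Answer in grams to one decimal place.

Infill region = 71.2 − 29.2 = 42 cm³.
Deposited infill = 0.20 × 42, so 8.4 cm³.
Total extruded: 29.2 + 8.4 → 37.6 cm³.
Mass: 37.6 × 1.05 → 39.48 g.

39.5 g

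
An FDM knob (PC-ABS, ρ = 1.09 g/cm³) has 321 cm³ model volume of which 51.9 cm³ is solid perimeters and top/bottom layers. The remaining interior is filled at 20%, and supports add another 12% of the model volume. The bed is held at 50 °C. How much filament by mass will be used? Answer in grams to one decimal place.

Volume inside the shell: 321 − 51.9 → 269.1 cm³.
Deposited infill = 0.20 × 269.1, so 53.82 cm³.
Support = 0.12 × 321, so 38.52 cm³.
Total extruded = 51.9 + 53.82 + 38.52 = 144.24 cm³.
Mass = 144.24 × 1.09 = 157.2216 g.

157.2 g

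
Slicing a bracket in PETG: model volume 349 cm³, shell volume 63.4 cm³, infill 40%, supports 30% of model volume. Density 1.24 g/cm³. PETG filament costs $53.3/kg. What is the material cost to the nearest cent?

$18.66

Interior volume = 349 − 63.4 = 285.6 cm³.
Infill deposited = 0.40 × 285.6 = 114.24 cm³.
Support = 0.30 × 349, so 104.7 cm³.
Deposited volume: 63.4 + 114.24 + 104.7 → 282.34 cm³.
Mass = 282.34 × 1.24 = 350.1016 g.
At $53.3/kg: 350.1016/1000 × 53.3 = $18.66.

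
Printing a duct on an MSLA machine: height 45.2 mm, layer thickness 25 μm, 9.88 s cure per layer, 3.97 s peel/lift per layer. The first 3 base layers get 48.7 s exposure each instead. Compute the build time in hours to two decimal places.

Layers = ⌈45.2/0.025⌉ = 1808.
Burn-in layers: 3 × (48.7 + 3.97) → 158.01 s.
Regular layers = 1805 × (9.88 + 3.97), so 24999.25 s.
Total = 158.01 + 24999.25 = 25157.26 s = 6.99 hours.

6.99 hours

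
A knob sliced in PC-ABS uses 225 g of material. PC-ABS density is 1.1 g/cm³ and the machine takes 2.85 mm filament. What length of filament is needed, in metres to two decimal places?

Extruded volume: 225/1.1 = 204.5455 cm³ (204545.5 mm³).
A = π r² = π × 1.425² = 6.3794 mm².
Length = 204545.5 / 6.3794 = 32063.44 mm = 32.06 m.

32.06 m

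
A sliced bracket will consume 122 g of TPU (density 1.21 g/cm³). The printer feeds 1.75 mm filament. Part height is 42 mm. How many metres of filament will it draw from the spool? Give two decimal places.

Volume = 122 g / 1.21 g·cm⁻³ = 100.8264 cm³ = 100826.4 mm³.
Cross-section of 1.75 mm filament: π·(1.75/2)² = 2.4053 mm².
Length = 100826.4 / 2.4053 = 41918.43 mm = 41.92 m.

41.92 m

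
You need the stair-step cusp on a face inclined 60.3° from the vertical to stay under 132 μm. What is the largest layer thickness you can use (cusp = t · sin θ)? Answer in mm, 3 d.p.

Layer height = cusp / sin(60.3°) = 0.132 / 0.8686 = 0.152 mm.

0.152 mm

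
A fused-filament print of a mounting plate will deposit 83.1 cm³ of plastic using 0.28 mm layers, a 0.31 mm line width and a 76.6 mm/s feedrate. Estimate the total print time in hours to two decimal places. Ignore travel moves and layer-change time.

3.47 hours

Bead cross-section: 0.28 × 0.31 → 0.0868 mm².
Total extruded path = 83100/0.0868 = 957373.3 mm.
Extrusion time = 957373.3 / 76.6 = 12498.3 s.
12498.3 s = 3.47 hours.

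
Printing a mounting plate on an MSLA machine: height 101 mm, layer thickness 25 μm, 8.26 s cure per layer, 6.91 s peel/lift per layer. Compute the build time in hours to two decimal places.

17.02 hours

Number of layers: 101 / 0.025 → 4040 (rounded up).
Each layer takes = 8.26 + 6.91, so 15.17 s.
Build time: 4040 × 15.17 s = 61286.8 s, i.e. 17.02 hours.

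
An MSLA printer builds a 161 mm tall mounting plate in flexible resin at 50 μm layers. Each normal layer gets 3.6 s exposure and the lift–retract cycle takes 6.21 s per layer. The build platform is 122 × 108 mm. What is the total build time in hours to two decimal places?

8.77 hours

Layers = ⌈161/0.05⌉ = 3220.
Each layer takes = 3.6 + 6.21 = 9.81 s.
Total = 3220 × 9.81 = 31588.2 s = 8.77 hours.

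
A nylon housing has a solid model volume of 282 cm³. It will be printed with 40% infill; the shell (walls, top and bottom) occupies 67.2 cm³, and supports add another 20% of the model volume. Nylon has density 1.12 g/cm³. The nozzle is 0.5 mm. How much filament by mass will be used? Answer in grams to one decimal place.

Interior volume = 282 − 67.2, so 214.8 cm³.
Infill deposited = 0.40 × 214.8 = 85.92 cm³.
Support: 0.20 × 282 → 56.4 cm³.
Total printed volume = 67.2 + 85.92 + 56.4 = 209.52 cm³.
Mass = 209.52 × 1.12 = 234.6624 g.

234.7 g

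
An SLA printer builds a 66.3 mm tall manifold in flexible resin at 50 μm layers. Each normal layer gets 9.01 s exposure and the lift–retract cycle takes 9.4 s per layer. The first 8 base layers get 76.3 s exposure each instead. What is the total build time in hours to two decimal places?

Layers = ⌈66.3/0.05⌉ = 1326.
Burn-in layers: 8 × (76.3 + 9.4) → 685.6 s.
Regular layers: 1318 × (9.01 + 9.4) → 24264.38 s.
Sum: 685.6 + 24264.38 = 24949.98 s → 6.93 hours.

6.93 hours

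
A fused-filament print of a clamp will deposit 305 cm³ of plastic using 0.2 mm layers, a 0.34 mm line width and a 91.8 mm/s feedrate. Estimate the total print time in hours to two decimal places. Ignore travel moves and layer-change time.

Extrusion cross-section: 0.2 × 0.34 → 0.068 mm².
Path length: 305000 mm³ / 0.068 mm² → 4485294.1 mm.
Extrusion time = 4485294.1 / 91.8, so 48859.4 s.
48859.4 s = 13.57 hours.

13.57 hours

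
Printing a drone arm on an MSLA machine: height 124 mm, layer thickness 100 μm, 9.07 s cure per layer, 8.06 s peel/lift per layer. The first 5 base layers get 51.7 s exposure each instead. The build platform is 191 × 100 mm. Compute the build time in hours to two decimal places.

5.96 hours

Layer count = ceil(124 / 0.1) = 1240.
Burn-in layers = 5 × (51.7 + 8.06), so 298.8 s.
Normal layers: 1235 × (9.07 + 8.06) → 21155.55 s.
Total = 298.8 + 21155.55 = 21454.35 s = 5.96 hours.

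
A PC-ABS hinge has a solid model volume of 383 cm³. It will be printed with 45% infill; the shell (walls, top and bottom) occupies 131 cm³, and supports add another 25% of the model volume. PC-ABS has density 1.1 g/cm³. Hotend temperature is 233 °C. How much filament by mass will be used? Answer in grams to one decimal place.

374.2 g

Interior volume: 383 − 131 → 252 cm³.
Infill volume = 0.45 × 252 = 113.4 cm³.
Support: 0.25 × 383 → 95.75 cm³.
Total printed volume: 131 + 113.4 + 95.75 → 340.15 cm³.
Mass = 340.15 × 1.1, so 374.165 g.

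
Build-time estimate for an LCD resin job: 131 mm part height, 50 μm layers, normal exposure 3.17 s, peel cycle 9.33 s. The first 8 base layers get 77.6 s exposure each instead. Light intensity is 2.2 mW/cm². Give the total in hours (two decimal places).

Layers = ⌈131/0.05⌉ = 2620.
Base layers: 8 × (77.6 + 9.33) → 695.44 s.
Normal layers = 2612 × (3.17 + 9.33), so 32650 s.
Sum: 695.44 + 32650 = 33345.44 s → 9.26 hours.

9.26 hours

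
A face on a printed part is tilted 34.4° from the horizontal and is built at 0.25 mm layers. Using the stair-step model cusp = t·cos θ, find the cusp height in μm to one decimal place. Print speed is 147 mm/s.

h_c = t·cos θ = 0.25 × 0.8251 = 0.206275 mm (206.3 μm).

206.3 μm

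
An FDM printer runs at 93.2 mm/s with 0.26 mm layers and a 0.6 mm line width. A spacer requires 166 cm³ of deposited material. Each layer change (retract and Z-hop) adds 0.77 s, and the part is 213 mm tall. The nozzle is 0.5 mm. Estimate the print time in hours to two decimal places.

3.35 hours

Bead cross-section: 0.26 × 0.6 → 0.156 mm².
Total extruded path = 166000/0.156 = 1064102.6 mm.
Extrusion time = 1064102.6 / 93.2, so 11417.4 s.
Layers = ⌈213/0.26⌉ = 820.
Layer-change overhead: 820 × 0.77 → 631.4 s.
Altogether 11417.4 + 631.4 = 12048.8 s, i.e. 3.35 hours.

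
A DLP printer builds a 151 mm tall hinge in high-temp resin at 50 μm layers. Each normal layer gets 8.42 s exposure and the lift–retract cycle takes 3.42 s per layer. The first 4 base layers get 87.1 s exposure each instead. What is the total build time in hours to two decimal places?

10.02 hours

Layers = ⌈151/0.05⌉ = 3020.
Bottom layers: 4 × (87.1 + 3.42) → 362.08 s.
Normal layers: 3016 × (8.42 + 3.42) → 35709.44 s.
Total = 362.08 + 35709.44 = 36071.52 s = 10.02 hours.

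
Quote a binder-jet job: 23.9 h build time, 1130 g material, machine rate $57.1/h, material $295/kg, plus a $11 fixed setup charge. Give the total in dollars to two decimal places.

$1709.04

Time charge: 57.1 × 23.9 → $1364.69.
Material cost = 295 × 1130/1000 = $333.35.
Total = 1364.69 + 333.35 + 11 = $1709.04.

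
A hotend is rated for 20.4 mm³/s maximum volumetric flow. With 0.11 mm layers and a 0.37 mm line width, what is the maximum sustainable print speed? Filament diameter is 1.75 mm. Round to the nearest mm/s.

501 mm/s

Extrusion cross-section = 0.11 × 0.37 = 0.0407 mm².
Max speed = 20.4 / 0.0407 = 501.23 ≈ 501 mm/s.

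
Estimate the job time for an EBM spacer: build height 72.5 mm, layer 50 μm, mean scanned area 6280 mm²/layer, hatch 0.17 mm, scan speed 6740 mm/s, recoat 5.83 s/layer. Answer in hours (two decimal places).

4.56 hours

Number of layers: 72.5 / 0.05 → 1450 (rounded up).
Per-layer scan distance: 6280 / 0.17 → 36941.2 mm.
Per-layer scan time = 36941.2 / 6740, so 5.4809 s.
Per-layer time: 5.4809 + 5.83 → 11.3109 s.
Total: 1450 × 11.3109 s = 16400.805 s → 4.56 hours.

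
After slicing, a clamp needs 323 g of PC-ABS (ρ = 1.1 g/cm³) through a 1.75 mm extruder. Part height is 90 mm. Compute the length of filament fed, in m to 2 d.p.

Extruded volume: 323/1.1 = 293.6364 cm³ (293636.4 mm³).
Cross-section of 1.75 mm filament: π·(1.75/2)² = 2.4053 mm².
L = V/A = 293636.4/2.4053 = 122078.91 mm → 122.08 m.

122.08 m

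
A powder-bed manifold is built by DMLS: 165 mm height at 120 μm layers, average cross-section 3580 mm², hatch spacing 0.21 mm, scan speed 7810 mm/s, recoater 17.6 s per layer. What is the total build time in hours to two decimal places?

Layer count = ceil(165 / 0.12) = 1375.
Per-layer scan distance = 3580 / 0.21, so 17047.6 mm.
Laser time per layer = 17047.6 / 7810, so 2.1828 s.
Per-layer time = 2.1828 + 17.6 = 19.7828 s.
Total: 1375 × 19.7828 s = 27201.35 s → 7.56 hours.

7.56 hours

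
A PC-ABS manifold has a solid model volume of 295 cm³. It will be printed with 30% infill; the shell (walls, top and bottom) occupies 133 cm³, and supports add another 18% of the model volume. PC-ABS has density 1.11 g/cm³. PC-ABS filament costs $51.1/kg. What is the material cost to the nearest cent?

Volume inside the shell = 295 − 133, so 162 cm³.
Deposited infill = 0.30 × 162, so 48.6 cm³.
Support = 0.18 × 295 = 53.1 cm³.
Deposited volume: 133 + 48.6 + 53.1 → 234.7 cm³.
Mass: 234.7 × 1.11 → 260.517 g.
Cost = 260.517 g / 1000 × $51.1/kg = $13.31.

$13.31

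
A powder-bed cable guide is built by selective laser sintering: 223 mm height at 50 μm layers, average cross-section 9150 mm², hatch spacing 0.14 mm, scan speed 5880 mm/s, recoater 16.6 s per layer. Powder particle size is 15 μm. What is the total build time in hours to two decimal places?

34.34 hours

Layers = ⌈223/0.05⌉ = 4460.
Scan path per layer: 9150 / 0.14 → 65357.1 mm.
Scan time per layer: 65357.1 / 5880 → 11.1152 s.
Time per layer: 11.1152 + 16.6 → 27.7152 s.
Total: 4460 × 27.7152 s = 123609.792 s → 34.34 hours.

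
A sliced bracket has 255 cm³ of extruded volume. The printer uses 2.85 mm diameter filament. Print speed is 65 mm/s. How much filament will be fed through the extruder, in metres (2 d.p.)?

A = π r² = π × 1.425² = 6.3794 mm².
Length = 255 cm³ / 6.3794 mm² = 255000 / 6.3794 = 39972.41 mm = 39.97 m.

39.97 m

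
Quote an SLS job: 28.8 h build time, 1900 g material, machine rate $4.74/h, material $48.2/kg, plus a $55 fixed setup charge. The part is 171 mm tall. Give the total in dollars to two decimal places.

Machine-time cost = 4.74 × 28.8, so $136.512.
Material charge = 48.2 × 1900/1000 = $91.58.
Total = 136.512 + 91.58 + 55 = 283.092 ≈ $283.09.

$283.09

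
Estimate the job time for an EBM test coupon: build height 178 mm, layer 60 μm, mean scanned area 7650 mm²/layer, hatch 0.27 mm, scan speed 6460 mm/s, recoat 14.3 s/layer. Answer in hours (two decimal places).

15.40 hours

Layer count = ceil(178 / 0.06) = 2967.
Hatch length per layer = 7650 / 0.27 = 28333.3 mm.
Scan time per layer = 28333.3 / 6460, so 4.386 s.
Layer cycle: 4.386 + 14.3 → 18.686 s.
Build time = 2967 × 18.686 = 55441.362 s = 15.40 hours.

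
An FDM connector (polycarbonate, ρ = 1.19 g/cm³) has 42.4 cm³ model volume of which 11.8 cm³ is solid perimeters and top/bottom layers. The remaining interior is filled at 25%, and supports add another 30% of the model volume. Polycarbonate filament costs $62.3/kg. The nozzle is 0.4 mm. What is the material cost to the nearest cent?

Infill region = 42.4 − 11.8 = 30.6 cm³.
Infill volume: 0.25 × 30.6 → 7.65 cm³.
Support: 0.30 × 42.4 → 12.72 cm³.
Deposited volume = 11.8 + 7.65 + 12.72 = 32.17 cm³.
Mass = 32.17 × 1.19 = 38.2823 g.
Cost = 38.2823 g / 1000 × $62.3/kg = $2.38.

$2.38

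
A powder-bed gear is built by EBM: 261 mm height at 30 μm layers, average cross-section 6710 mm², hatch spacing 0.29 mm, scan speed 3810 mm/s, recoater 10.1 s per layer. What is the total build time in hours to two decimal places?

39.08 hours

Number of layers: 261 / 0.03 → 8700 (rounded up).
Per-layer scan distance = 6710 / 0.29 = 23137.9 mm.
Per-layer scan time = 23137.9 / 3810, so 6.0729 s.
Per-layer time: 6.0729 + 10.1 → 16.1729 s.
Total: 8700 × 16.1729 s = 140704.23 s → 39.08 hours.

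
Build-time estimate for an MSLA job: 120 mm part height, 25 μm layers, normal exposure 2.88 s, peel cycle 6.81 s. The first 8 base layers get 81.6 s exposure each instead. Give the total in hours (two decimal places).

13.09 hours

Layers = ⌈120/0.025⌉ = 4800.
Burn-in layers = 8 × (81.6 + 6.81), so 707.28 s.
Remaining layers: 4792 × (2.88 + 6.81) → 46434.48 s.
Sum: 707.28 + 46434.48 = 47141.76 s → 13.09 hours.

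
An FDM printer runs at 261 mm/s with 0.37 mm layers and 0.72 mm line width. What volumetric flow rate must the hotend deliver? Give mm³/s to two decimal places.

69.53

Bead cross-section = 0.37 × 0.72 = 0.2664 mm².
Q = v·A = 261 × 0.2664 = 69.53 mm³/s.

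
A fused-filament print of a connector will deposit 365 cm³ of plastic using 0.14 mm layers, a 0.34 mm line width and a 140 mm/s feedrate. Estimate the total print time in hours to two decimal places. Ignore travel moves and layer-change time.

Extrusion cross-section: 0.14 × 0.34 → 0.0476 mm².
Path length: 365000 mm³ / 0.0476 mm² → 7668067.2 mm.
Print-move time = 7668067.2 / 140, so 54771.9 s.
Converting: 54771.9 s = 15.21 hours.

15.21 hours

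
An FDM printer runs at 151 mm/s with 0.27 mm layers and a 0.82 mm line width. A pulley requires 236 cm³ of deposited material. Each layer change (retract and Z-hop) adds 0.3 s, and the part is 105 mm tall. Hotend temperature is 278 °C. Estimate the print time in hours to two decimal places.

Extrusion cross-section = 0.27 × 0.82, so 0.2214 mm².
Total extruded path = 236000/0.2214 = 1065944 mm.
Extrusion time = 1065944 / 151, so 7059.2 s.
Layer count = ceil(105 / 0.27) = 389.
Z-hop total = 389 × 0.3, so 116.7 s.
Altogether 7059.2 + 116.7 = 7175.9 s, i.e. 1.99 hours.

1.99 hours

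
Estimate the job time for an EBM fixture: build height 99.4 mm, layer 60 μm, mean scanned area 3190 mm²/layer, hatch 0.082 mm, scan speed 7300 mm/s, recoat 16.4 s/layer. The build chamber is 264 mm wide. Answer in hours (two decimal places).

10.00 hours

Layers = ⌈99.4/0.06⌉ = 1657.
Scan path per layer: 3190 / 0.082 → 38902.4 mm.
Per-layer scan time = 38902.4 / 7300 = 5.3291 s.
Layer cycle = 5.3291 + 16.4, so 21.7291 s.
Total: 1657 × 21.7291 s = 36005.1187 s → 10.00 hours.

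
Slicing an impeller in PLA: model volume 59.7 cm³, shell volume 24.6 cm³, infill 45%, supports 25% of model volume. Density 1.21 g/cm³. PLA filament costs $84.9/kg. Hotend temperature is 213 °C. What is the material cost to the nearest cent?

Infill region: 59.7 − 24.6 → 35.1 cm³.
Infill volume = 0.45 × 35.1 = 15.795 cm³.
Support = 0.25 × 59.7, so 14.925 cm³.
Total printed volume = 24.6 + 15.795 + 14.925, so 55.32 cm³.
Mass = 55.32 × 1.21, so 66.9372 g.
Cost = 66.9372 g / 1000 × $84.9/kg = $5.68.

$5.68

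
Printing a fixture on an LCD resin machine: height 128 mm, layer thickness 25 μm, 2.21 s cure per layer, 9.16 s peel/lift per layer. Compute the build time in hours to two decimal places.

16.17 hours

Layers = ⌈128/0.025⌉ = 5120.
Cycle time = 2.21 + 9.16, so 11.37 s.
Total = 5120 × 11.37 = 58214.4 s = 16.17 hours.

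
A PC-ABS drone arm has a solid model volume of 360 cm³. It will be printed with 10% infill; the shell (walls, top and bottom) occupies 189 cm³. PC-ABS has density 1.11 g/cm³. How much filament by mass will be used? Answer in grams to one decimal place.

Interior volume = 360 − 189, so 171 cm³.
Infill deposited: 0.10 × 171 → 17.1 cm³.
Total printed volume = 189 + 17.1 = 206.1 cm³.
Mass = 206.1 × 1.11 = 228.771 g.

228.8 g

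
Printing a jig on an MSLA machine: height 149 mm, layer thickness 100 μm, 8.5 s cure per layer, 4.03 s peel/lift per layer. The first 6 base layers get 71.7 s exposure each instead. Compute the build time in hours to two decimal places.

5.29 hours

Layers = ⌈149/0.1⌉ = 1490.
Burn-in layers = 6 × (71.7 + 4.03) = 454.38 s.
Normal layers: 1484 × (8.5 + 4.03) → 18594.52 s.
Total = 454.38 + 18594.52 = 19048.9 s = 5.29 hours.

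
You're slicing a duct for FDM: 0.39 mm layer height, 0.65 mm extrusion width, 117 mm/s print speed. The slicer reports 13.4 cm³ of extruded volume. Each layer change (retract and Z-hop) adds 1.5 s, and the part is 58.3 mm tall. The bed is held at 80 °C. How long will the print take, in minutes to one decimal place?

Bead cross-section: 0.39 × 0.65 → 0.2535 mm².
Path length: 13400 mm³ / 0.2535 mm² → 52860 mm.
Extrusion time = 52860 / 117, so 451.8 s.
Number of layers: 58.3 / 0.39 → 150 (rounded up).
Non-print overhead: 150 × 1.5 → 225 s.
Altogether 451.8 + 225 = 676.8 s, i.e. 11.3 minutes.

11.3 minutes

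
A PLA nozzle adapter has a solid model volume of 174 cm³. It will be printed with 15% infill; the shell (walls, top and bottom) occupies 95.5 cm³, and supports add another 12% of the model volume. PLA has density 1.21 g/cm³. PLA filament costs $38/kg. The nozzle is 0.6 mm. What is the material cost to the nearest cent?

$5.89

Infill region = 174 − 95.5, so 78.5 cm³.
Infill deposited = 0.15 × 78.5, so 11.775 cm³.
Support: 0.12 × 174 → 20.88 cm³.
Deposited volume: 95.5 + 11.775 + 20.88 → 128.155 cm³.
Mass: 128.155 × 1.21 → 155.06755 g.
At $38/kg: 155.06755/1000 × 38 = $5.89.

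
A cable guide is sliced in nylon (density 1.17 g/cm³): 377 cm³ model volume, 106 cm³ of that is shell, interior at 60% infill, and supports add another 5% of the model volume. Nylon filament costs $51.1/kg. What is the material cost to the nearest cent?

Volume inside the shell: 377 − 106 → 271 cm³.
Deposited infill = 0.60 × 271 = 162.6 cm³.
Support: 0.05 × 377 → 18.85 cm³.
Total extruded: 106 + 162.6 + 18.85 → 287.45 cm³.
Mass = 287.45 × 1.17 = 336.3165 g.
At $51.1/kg: 336.3165/1000 × 51.1 = $17.19.

$17.19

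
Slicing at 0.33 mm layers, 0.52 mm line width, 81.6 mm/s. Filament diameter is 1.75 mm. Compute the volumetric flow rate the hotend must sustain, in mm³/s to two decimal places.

Extrusion cross-section = 0.33 × 0.52 = 0.1716 mm².
Volumetric flow = 81.6 × 0.1716 = 14.00 mm³/s.

14.00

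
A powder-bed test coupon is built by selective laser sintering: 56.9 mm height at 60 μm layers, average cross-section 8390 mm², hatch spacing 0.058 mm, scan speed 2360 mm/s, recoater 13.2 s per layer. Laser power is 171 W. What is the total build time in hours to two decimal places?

19.64 hours

Number of layers: 56.9 / 0.06 → 949 (rounded up).
Hatch length per layer = 8390 / 0.058, so 144655.2 mm.
Scan time per layer = 144655.2 / 2360 = 61.2946 s.
Per-layer time = 61.2946 + 13.2 = 74.4946 s.
949 layers × 74.4946 s/layer = 70695.3754 s, i.e. 19.64 hours.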